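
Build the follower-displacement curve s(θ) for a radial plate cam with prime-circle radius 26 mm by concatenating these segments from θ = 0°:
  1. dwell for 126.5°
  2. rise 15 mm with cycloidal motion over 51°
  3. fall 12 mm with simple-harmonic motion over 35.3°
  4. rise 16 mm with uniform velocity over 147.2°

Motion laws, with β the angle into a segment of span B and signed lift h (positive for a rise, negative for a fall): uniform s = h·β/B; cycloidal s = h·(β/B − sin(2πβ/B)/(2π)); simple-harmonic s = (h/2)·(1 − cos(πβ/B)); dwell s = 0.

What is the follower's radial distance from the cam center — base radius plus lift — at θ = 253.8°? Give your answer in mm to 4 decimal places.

seg 1 [0°–126.5°] dwell: s stays 0.0000
seg 2 [126.5°–177.5°] cycloidal, h=15: full span → s += 15 → s = 15.0000
seg 3 [177.5°–212.8°] simple-harmonic, h=-12: full span → s += -12 → s = 3.0000
seg 4 [212.8°–360°] uniform, h=16: θ=253.8° here. β=41, B=147.2. 16·41/147.2 = 4.4565 → s = 7.4565
radial distance = base radius + s = 26 + 7.4565 = 33.4565

33.4565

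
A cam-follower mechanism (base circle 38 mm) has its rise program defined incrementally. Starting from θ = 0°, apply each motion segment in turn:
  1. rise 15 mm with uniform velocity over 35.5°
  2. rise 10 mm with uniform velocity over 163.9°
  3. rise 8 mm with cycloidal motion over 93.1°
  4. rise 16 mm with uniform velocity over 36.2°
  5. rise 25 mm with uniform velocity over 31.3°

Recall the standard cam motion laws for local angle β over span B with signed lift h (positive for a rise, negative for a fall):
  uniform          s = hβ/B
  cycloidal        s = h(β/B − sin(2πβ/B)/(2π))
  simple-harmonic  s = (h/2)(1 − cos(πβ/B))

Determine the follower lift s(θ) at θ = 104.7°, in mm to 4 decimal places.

seg 1 [0°–35.5°] uniform, h=15: full span → s += 15 → s = 15.0000
seg 2 [35.5°–199.4°] uniform, h=10: θ=104.7° here. β=69.2, B=163.9. 10·69.2/163.9 = 4.2221 → s = 19.2221

19.2221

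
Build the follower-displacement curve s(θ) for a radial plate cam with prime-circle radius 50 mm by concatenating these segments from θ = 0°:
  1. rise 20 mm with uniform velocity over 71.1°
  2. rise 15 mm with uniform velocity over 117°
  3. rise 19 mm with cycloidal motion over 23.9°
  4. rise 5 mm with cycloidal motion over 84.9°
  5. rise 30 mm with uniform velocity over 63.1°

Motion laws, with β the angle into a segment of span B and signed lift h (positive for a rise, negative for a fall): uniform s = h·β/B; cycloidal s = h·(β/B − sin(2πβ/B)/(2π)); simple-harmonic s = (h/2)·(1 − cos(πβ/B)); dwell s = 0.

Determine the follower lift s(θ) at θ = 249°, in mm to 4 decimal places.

seg 1 [0°–71.1°] uniform, h=20: full span → s += 20 → s = 20.0000
seg 2 [71.1°–188.1°] uniform, h=15: full span → s += 15 → s = 35.0000
seg 3 [188.1°–212°] cycloidal, h=19: full span → s += 19 → s = 54.0000
seg 4 [212°–296.9°] cycloidal, h=5: θ=249° here. β=37, B=84.9. 5·(0.4358 − sin(2π·0.4358)/(2π)) = 1.8667 → s = 55.8667

55.8667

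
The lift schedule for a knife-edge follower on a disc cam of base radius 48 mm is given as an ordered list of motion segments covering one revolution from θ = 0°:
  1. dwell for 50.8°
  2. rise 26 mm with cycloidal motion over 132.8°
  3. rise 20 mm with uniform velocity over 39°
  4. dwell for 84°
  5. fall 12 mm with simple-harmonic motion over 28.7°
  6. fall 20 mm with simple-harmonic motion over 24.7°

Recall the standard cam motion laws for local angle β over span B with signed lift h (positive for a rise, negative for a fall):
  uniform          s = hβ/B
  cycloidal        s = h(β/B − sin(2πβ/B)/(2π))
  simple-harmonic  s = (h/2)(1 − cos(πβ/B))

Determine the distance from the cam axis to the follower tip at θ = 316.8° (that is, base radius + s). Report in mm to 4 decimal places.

seg 1 [0°–50.8°] dwell: s stays 0.0000
seg 2 [50.8°–183.6°] cycloidal, h=26: full span → s += 26 → s = 26.0000
seg 3 [183.6°–222.6°] uniform, h=20: full span → s += 20 → s = 46.0000
seg 4 [222.6°–306.6°] dwell: s stays 46.0000
seg 5 [306.6°–335.3°] simple-harmonic, h=-12: θ=316.8° here. β=10.2, B=28.7. -12/2·(1 − cos(π·0.3554)) = -3.3671 → s = 42.6329
radial distance = base radius + s = 48 + 42.6329 = 90.6329

90.6329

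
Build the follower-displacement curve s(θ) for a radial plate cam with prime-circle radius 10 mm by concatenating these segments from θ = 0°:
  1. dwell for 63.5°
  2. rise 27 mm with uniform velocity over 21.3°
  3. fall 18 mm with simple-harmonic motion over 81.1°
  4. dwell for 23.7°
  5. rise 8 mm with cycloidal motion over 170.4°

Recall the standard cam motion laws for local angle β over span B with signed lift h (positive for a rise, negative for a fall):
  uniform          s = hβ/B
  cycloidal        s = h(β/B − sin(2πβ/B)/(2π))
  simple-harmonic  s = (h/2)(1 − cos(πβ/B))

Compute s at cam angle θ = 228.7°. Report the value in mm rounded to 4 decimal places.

seg 1 [0°–63.5°] dwell: s stays 0.0000
seg 2 [63.5°–84.8°] uniform, h=27: full span → s += 27 → s = 27.0000
seg 3 [84.8°–165.9°] simple-harmonic, h=-18: full span → s += -18 → s = 9.0000
seg 4 [165.9°–189.6°] dwell: s stays 9.0000
seg 5 [189.6°–360°] cycloidal, h=8: θ=228.7° here. β=39.1, B=170.4. 8·(0.2295 − sin(2π·0.2295)/(2π)) = 0.5730 → s = 9.5730

9.5730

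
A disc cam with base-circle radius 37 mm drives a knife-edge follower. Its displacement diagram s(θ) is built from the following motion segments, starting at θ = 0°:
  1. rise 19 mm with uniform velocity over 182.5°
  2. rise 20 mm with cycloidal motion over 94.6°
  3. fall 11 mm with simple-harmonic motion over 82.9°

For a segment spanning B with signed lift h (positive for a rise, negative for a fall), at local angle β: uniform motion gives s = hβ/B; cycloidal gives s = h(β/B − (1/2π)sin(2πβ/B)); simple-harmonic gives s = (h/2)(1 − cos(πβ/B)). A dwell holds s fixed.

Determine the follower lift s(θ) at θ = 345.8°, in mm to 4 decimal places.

seg 1 [0°–182.5°] uniform, h=19: full span → s += 19 → s = 19.0000
seg 2 [182.5°–277.1°] cycloidal, h=20: full span → s += 20 → s = 39.0000
seg 3 [277.1°–360°] simple-harmonic, h=-11: θ=345.8° here. β=68.7, B=82.9. -11/2·(1 − cos(π·0.8287)) = -10.2227 → s = 28.7773

28.7773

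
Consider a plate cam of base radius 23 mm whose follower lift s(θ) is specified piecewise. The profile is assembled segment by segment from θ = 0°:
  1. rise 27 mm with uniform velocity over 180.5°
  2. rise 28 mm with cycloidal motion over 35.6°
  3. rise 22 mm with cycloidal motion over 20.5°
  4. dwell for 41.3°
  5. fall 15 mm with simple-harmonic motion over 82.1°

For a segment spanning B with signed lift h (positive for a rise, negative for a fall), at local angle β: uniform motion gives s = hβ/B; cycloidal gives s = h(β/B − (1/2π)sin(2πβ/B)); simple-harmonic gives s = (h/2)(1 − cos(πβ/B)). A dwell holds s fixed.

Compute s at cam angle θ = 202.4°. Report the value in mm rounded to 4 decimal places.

seg 1 [0°–180.5°] uniform, h=27: full span → s += 27 → s = 27.0000
seg 2 [180.5°–216.1°] cycloidal, h=28: θ=202.4° here. β=21.9, B=35.6. 28·(0.6152 − sin(2π·0.6152)/(2π)) = 20.1753 → s = 47.1753

47.1753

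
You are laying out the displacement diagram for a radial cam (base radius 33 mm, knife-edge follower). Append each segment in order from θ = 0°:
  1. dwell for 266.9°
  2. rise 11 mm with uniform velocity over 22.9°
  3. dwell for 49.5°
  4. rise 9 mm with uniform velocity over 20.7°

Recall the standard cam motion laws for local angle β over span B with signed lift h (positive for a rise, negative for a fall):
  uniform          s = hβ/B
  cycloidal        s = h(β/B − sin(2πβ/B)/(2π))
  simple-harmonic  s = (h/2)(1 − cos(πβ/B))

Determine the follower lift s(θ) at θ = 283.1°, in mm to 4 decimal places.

seg 1 [0°–266.9°] dwell: s stays 0.0000
seg 2 [266.9°–289.8°] uniform, h=11: θ=283.1° here. β=16.2, B=22.9. 11·16.2/22.9 = 7.7817 → s = 7.7817

7.7817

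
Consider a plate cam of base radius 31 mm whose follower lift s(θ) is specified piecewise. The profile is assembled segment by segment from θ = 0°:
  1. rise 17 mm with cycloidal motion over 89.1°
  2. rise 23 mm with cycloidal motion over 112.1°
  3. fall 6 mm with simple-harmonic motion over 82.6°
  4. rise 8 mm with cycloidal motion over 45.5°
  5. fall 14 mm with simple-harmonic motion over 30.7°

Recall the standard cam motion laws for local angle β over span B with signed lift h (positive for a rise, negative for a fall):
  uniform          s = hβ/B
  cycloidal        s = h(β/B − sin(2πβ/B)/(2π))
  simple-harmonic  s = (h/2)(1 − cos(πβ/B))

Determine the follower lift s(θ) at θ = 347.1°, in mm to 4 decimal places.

seg 1 [0°–89.1°] cycloidal, h=17: full span → s += 17 → s = 17.0000
seg 2 [89.1°–201.2°] cycloidal, h=23: full span → s += 23 → s = 40.0000
seg 3 [201.2°–283.8°] simple-harmonic, h=-6: full span → s += -6 → s = 34.0000
seg 4 [283.8°–329.3°] cycloidal, h=8: full span → s += 8 → s = 42.0000
seg 5 [329.3°–360°] simple-harmonic, h=-14: θ=347.1° here. β=17.8, B=30.7. -14/2·(1 − cos(π·0.5798)) = -8.7367 → s = 33.2633

33.2633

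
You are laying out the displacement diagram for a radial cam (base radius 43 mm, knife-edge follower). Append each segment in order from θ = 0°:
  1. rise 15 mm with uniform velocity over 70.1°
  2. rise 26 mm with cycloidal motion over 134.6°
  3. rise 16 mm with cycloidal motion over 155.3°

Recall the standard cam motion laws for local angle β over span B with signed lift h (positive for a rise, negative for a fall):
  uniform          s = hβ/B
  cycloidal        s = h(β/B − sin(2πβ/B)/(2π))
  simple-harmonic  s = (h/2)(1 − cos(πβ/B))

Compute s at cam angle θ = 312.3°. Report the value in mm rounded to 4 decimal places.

seg 1 [0°–70.1°] uniform, h=15: full span → s += 15 → s = 15.0000
seg 2 [70.1°–204.7°] cycloidal, h=26: full span → s += 26 → s = 41.0000
seg 3 [204.7°–360°] cycloidal, h=16: θ=312.3° here. β=107.6, B=155.3. 16·(0.6929 − sin(2π·0.6929)/(2π)) = 13.4697 → s = 54.4697

54.4697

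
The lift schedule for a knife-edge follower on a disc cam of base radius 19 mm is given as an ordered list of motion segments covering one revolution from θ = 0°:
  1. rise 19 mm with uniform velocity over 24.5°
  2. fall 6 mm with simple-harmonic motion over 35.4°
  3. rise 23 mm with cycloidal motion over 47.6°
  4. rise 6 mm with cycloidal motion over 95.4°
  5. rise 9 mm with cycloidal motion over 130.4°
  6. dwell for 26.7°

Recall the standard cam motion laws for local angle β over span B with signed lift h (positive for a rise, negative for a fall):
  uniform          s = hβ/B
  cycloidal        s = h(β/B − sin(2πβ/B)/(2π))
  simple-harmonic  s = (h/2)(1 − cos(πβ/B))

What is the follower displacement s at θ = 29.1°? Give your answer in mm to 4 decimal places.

seg 1 [0°–24.5°] uniform, h=19: full span → s += 19 → s = 19.0000
seg 2 [24.5°–59.9°] simple-harmonic, h=-6: θ=29.1° here. β=4.6, B=35.4. -6/2·(1 − cos(π·0.1299)) = -0.2465 → s = 18.7535

18.7535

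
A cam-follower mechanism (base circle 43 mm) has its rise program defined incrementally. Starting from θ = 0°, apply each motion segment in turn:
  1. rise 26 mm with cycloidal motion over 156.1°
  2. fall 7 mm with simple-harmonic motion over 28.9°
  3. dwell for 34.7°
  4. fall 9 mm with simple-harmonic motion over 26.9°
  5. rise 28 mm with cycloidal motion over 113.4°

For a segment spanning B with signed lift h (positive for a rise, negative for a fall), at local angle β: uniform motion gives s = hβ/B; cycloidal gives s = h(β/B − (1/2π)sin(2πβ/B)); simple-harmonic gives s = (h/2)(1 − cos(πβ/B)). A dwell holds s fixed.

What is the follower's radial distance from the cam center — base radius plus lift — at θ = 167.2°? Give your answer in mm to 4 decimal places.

seg 1 [0°–156.1°] cycloidal, h=26: full span → s += 26 → s = 26.0000
seg 2 [156.1°–185°] simple-harmonic, h=-7: θ=167.2° here. β=11.1, B=28.9. -7/2·(1 − cos(π·0.3841)) = -2.2534 → s = 23.7466
radial distance = base radius + s = 43 + 23.7466 = 66.7466

66.7466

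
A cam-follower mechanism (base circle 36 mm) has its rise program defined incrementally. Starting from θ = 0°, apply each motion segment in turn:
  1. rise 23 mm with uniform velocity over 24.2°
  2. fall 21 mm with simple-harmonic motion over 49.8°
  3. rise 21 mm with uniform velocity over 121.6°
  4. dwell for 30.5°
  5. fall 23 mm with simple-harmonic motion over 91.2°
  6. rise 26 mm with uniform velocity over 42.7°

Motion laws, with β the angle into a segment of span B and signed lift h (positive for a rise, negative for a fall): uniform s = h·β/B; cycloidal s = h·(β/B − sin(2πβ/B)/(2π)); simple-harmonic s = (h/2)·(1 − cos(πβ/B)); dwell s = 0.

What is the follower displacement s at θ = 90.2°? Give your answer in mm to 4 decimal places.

seg 1 [0°–24.2°] uniform, h=23: full span → s += 23 → s = 23.0000
seg 2 [24.2°–74°] simple-harmonic, h=-21: full span → s += -21 → s = 2.0000
seg 3 [74°–195.6°] uniform, h=21: θ=90.2° here. β=16.2, B=121.6. 21·16.2/121.6 = 2.7977 → s = 4.7977

4.7977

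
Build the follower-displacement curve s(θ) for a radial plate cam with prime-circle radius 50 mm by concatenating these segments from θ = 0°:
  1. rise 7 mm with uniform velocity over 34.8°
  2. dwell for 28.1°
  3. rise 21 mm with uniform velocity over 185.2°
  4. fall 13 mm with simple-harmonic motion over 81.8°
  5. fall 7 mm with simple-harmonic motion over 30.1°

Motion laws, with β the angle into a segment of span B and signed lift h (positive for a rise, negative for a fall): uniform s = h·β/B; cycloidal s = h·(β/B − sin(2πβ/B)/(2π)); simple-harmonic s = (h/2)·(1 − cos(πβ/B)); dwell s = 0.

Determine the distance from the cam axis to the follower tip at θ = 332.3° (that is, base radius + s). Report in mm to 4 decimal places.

seg 1 [0°–34.8°] uniform, h=7: full span → s += 7 → s = 7.0000
seg 2 [34.8°–62.9°] dwell: s stays 7.0000
seg 3 [62.9°–248.1°] uniform, h=21: full span → s += 21 → s = 28.0000
seg 4 [248.1°–329.9°] simple-harmonic, h=-13: full span → s += -13 → s = 15.0000
seg 5 [329.9°–360°] simple-harmonic, h=-7: θ=332.3° here. β=2.4, B=30.1. -7/2·(1 − cos(π·0.0797)) = -0.1092 → s = 14.8908
radial distance = base radius + s = 50 + 14.8908 = 64.8908

64.8908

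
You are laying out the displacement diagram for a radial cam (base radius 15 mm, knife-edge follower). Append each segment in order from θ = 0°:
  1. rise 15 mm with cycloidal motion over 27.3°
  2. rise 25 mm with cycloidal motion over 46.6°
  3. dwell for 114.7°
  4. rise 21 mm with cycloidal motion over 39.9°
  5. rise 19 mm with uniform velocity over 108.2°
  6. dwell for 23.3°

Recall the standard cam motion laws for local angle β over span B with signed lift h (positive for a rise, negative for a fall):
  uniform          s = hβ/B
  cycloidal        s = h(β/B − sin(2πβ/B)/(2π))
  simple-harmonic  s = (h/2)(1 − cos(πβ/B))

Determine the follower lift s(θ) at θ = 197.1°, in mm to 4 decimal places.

seg 1 [0°–27.3°] cycloidal, h=15: full span → s += 15 → s = 15.0000
seg 2 [27.3°–73.9°] cycloidal, h=25: full span → s += 25 → s = 40.0000
seg 3 [73.9°–188.6°] dwell: s stays 40.0000
seg 4 [188.6°–228.5°] cycloidal, h=21: θ=197.1° here. β=8.5, B=39.9. 21·(0.2130 − sin(2π·0.2130)/(2π)) = 1.2212 → s = 41.2212

41.2212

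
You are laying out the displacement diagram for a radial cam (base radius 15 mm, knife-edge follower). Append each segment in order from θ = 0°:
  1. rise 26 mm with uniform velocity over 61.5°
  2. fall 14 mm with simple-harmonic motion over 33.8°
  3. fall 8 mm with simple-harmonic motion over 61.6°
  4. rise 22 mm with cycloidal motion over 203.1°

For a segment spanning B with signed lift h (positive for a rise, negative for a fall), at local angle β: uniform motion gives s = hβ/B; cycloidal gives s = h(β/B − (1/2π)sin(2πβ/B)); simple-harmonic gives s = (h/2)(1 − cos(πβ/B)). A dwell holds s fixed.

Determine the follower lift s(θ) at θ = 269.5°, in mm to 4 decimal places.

seg 1 [0°–61.5°] uniform, h=26: full span → s += 26 → s = 26.0000
seg 2 [61.5°–95.3°] simple-harmonic, h=-14: full span → s += -14 → s = 12.0000
seg 3 [95.3°–156.9°] simple-harmonic, h=-8: full span → s += -8 → s = 4.0000
seg 4 [156.9°–360°] cycloidal, h=22: θ=269.5° here. β=112.6, B=203.1. 22·(0.5544 − sin(2π·0.5544)/(2π)) = 13.3707 → s = 17.3707

17.3707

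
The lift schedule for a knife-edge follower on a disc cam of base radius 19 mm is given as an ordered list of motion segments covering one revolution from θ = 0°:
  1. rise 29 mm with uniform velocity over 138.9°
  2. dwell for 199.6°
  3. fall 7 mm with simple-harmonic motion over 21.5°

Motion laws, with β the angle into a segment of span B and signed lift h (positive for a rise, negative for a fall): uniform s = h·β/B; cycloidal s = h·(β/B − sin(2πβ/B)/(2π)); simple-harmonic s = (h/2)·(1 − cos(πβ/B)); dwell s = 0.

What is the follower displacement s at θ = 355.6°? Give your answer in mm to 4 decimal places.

seg 1 [0°–138.9°] uniform, h=29: full span → s += 29 → s = 29.0000
seg 2 [138.9°–338.5°] dwell: s stays 29.0000
seg 3 [338.5°–360°] simple-harmonic, h=-7: θ=355.6° here. β=17.1, B=21.5. -7/2·(1 − cos(π·0.7953)) = -6.3012 → s = 22.6988

22.6988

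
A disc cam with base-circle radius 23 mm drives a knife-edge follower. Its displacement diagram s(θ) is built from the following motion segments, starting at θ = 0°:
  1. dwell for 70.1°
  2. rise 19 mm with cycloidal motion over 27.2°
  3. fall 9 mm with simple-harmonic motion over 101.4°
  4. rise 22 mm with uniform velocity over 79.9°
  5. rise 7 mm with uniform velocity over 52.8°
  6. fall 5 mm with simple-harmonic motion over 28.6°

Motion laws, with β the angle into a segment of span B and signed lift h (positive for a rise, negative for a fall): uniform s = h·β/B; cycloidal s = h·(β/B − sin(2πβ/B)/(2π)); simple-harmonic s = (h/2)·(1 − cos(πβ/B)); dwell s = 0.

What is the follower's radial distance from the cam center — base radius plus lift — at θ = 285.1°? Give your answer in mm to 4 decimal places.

seg 1 [0°–70.1°] dwell: s stays 0.0000
seg 2 [70.1°–97.3°] cycloidal, h=19: full span → s += 19 → s = 19.0000
seg 3 [97.3°–198.7°] simple-harmonic, h=-9: full span → s += -9 → s = 10.0000
seg 4 [198.7°–278.6°] uniform, h=22: full span → s += 22 → s = 32.0000
seg 5 [278.6°–331.4°] uniform, h=7: θ=285.1° here. β=6.5, B=52.8. 7·6.5/52.8 = 0.8617 → s = 32.8617
radial distance = base radius + s = 23 + 32.8617 = 55.8617

55.8617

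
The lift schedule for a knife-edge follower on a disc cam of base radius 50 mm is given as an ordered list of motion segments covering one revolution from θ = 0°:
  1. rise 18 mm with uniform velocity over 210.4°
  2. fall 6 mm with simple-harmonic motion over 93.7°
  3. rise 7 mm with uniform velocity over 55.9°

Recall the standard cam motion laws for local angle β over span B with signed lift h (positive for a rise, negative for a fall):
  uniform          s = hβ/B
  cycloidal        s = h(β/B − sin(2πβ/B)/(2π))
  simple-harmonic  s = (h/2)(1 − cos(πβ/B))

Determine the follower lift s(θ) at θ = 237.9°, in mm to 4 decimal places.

seg 1 [0°–210.4°] uniform, h=18: full span → s += 18 → s = 18.0000
seg 2 [210.4°–304.1°] simple-harmonic, h=-6: θ=237.9° here. β=27.5, B=93.7. -6/2·(1 − cos(π·0.2935)) = -1.1874 → s = 16.8126

16.8126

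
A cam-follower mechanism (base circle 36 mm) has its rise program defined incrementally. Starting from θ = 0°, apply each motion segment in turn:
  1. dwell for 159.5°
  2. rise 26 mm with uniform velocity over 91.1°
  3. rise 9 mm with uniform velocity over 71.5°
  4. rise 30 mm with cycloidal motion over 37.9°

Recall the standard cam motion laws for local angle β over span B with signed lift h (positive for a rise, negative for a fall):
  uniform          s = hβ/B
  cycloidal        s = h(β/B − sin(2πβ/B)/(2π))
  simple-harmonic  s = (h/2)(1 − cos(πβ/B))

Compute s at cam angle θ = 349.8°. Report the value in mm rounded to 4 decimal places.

seg 1 [0°–159.5°] dwell: s stays 0.0000
seg 2 [159.5°–250.6°] uniform, h=26: full span → s += 26 → s = 26.0000
seg 3 [250.6°–322.1°] uniform, h=9: full span → s += 9 → s = 35.0000
seg 4 [322.1°–360°] cycloidal, h=30: θ=349.8° here. β=27.7, B=37.9. 30·(0.7309 − sin(2π·0.7309)/(2π)) = 26.6663 → s = 61.6663

61.6663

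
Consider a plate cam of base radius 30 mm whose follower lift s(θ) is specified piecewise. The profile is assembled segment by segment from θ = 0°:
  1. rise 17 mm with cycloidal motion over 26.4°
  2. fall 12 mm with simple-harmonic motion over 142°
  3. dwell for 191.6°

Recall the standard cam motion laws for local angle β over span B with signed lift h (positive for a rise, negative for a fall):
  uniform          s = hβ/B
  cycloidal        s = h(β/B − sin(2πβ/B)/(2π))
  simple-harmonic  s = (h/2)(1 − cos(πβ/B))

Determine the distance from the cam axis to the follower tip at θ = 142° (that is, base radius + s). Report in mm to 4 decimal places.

seg 1 [0°–26.4°] cycloidal, h=17: full span → s += 17 → s = 17.0000
seg 2 [26.4°–168.4°] simple-harmonic, h=-12: θ=142° here. β=115.6, B=142. -12/2·(1 − cos(π·0.8141)) = -11.0053 → s = 5.9947
radial distance = base radius + s = 30 + 5.9947 = 35.9947

35.9947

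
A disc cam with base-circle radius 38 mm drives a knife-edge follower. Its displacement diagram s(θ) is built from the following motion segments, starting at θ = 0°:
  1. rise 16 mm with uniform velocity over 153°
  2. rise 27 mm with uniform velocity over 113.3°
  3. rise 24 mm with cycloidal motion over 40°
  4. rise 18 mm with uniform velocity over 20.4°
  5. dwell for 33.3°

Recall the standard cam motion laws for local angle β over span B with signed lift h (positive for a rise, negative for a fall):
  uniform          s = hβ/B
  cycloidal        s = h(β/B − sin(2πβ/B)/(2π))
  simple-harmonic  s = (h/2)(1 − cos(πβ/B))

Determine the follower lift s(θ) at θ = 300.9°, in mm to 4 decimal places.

seg 1 [0°–153°] uniform, h=16: full span → s += 16 → s = 16.0000
seg 2 [153°–266.3°] uniform, h=27: full span → s += 27 → s = 43.0000
seg 3 [266.3°–306.3°] cycloidal, h=24: θ=300.9° here. β=34.6, B=40. 24·(0.8650 − sin(2π·0.8650)/(2π)) = 23.6252 → s = 66.6252

66.6252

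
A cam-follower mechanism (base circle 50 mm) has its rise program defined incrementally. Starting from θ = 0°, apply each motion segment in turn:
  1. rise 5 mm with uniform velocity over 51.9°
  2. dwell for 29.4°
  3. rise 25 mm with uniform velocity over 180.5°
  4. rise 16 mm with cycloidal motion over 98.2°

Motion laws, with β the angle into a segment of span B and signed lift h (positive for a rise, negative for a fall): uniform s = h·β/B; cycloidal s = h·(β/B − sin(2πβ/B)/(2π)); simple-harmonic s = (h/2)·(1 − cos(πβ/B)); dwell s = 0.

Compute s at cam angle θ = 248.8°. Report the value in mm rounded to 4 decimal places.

seg 1 [0°–51.9°] uniform, h=5: full span → s += 5 → s = 5.0000
seg 2 [51.9°–81.3°] dwell: s stays 5.0000
seg 3 [81.3°–261.8°] uniform, h=25: θ=248.8° here. β=167.5, B=180.5. 25·167.5/180.5 = 23.1994 → s = 28.1994

28.1994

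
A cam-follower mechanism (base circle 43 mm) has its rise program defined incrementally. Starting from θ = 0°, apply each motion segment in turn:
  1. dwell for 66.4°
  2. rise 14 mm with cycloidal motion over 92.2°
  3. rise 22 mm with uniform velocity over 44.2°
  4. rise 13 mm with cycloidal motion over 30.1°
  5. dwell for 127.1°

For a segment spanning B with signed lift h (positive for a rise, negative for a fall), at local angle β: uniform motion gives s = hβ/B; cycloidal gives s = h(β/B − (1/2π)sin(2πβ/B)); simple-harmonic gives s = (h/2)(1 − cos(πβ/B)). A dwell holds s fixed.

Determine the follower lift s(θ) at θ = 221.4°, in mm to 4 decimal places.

seg 1 [0°–66.4°] dwell: s stays 0.0000
seg 2 [66.4°–158.6°] cycloidal, h=14: full span → s += 14 → s = 14.0000
seg 3 [158.6°–202.8°] uniform, h=22: full span → s += 22 → s = 36.0000
seg 4 [202.8°–232.9°] cycloidal, h=13: θ=221.4° here. β=18.6, B=30.1. 13·(0.6179 − sin(2π·0.6179)/(2π)) = 9.4299 → s = 45.4299

45.4299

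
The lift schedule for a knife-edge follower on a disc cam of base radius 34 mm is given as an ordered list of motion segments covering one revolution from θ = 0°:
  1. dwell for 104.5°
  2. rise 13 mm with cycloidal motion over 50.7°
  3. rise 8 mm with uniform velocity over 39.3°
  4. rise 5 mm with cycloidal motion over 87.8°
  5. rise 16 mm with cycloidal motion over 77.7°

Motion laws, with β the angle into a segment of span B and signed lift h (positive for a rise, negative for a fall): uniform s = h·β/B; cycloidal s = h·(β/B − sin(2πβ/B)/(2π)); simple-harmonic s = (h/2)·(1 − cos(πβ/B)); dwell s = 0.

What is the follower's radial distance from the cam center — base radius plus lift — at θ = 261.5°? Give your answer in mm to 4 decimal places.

seg 1 [0°–104.5°] dwell: s stays 0.0000
seg 2 [104.5°–155.2°] cycloidal, h=13: full span → s += 13 → s = 13.0000
seg 3 [155.2°–194.5°] uniform, h=8: full span → s += 8 → s = 21.0000
seg 4 [194.5°–282.3°] cycloidal, h=5: θ=261.5° here. β=67, B=87.8. 5·(0.7631 − sin(2π·0.7631)/(2π)) = 4.6086 → s = 25.6086
radial distance = base radius + s = 34 + 25.6086 = 59.6086

59.6086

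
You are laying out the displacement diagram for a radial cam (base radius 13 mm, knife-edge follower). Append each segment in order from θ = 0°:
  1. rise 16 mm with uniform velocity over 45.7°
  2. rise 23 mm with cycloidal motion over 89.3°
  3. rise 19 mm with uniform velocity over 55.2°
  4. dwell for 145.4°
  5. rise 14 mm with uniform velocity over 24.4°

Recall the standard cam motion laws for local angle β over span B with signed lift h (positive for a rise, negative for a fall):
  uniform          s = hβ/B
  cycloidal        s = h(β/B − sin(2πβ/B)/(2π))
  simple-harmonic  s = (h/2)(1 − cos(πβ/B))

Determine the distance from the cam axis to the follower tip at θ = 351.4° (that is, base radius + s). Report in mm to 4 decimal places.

seg 1 [0°–45.7°] uniform, h=16: full span → s += 16 → s = 16.0000
seg 2 [45.7°–135°] cycloidal, h=23: full span → s += 23 → s = 39.0000
seg 3 [135°–190.2°] uniform, h=19: full span → s += 19 → s = 58.0000
seg 4 [190.2°–335.6°] dwell: s stays 58.0000
seg 5 [335.6°–360°] uniform, h=14: θ=351.4° here. β=15.8, B=24.4. 14·15.8/24.4 = 9.0656 → s = 67.0656
radial distance = base radius + s = 13 + 67.0656 = 80.0656

80.0656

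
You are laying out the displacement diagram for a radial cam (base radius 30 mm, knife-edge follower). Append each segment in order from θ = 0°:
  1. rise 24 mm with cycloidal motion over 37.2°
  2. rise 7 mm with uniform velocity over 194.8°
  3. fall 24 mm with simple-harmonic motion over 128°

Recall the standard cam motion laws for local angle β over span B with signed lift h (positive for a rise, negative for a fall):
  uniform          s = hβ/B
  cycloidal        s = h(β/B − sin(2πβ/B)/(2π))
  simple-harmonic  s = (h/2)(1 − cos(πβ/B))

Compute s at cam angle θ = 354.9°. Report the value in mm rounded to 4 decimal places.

seg 1 [0°–37.2°] cycloidal, h=24: full span → s += 24 → s = 24.0000
seg 2 [37.2°–232°] uniform, h=7: full span → s += 7 → s = 31.0000
seg 3 [232°–360°] simple-harmonic, h=-24: θ=354.9° here. β=122.9, B=128. -24/2·(1 − cos(π·0.9602)) = -23.9061 → s = 7.0939

7.0939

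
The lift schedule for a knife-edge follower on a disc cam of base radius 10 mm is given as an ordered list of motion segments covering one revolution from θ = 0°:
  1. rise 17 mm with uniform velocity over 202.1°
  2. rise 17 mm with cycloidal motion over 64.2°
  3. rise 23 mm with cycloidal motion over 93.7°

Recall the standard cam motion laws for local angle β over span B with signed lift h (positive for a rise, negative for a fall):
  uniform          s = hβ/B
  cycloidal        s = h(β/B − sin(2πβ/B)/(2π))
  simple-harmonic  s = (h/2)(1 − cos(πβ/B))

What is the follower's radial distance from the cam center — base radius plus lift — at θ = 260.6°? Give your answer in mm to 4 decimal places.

seg 1 [0°–202.1°] uniform, h=17: full span → s += 17 → s = 17.0000
seg 2 [202.1°–266.3°] cycloidal, h=17: θ=260.6° here. β=58.5, B=64.2. 17·(0.9112 − sin(2π·0.9112)/(2π)) = 16.9229 → s = 33.9229
radial distance = base radius + s = 10 + 33.9229 = 43.9229

43.9229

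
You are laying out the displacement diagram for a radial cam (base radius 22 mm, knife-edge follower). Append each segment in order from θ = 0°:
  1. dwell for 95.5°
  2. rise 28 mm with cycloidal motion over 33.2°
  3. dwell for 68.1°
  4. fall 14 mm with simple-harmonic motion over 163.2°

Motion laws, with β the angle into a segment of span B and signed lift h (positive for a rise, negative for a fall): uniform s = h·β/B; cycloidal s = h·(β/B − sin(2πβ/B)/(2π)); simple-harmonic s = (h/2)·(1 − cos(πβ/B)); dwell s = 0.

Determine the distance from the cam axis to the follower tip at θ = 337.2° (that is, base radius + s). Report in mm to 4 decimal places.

seg 1 [0°–95.5°] dwell: s stays 0.0000
seg 2 [95.5°–128.7°] cycloidal, h=28: full span → s += 28 → s = 28.0000
seg 3 [128.7°–196.8°] dwell: s stays 28.0000
seg 4 [196.8°–360°] simple-harmonic, h=-14: θ=337.2° here. β=140.4, B=163.2. -14/2·(1 − cos(π·0.8603)) = -13.3365 → s = 14.6635
radial distance = base radius + s = 22 + 14.6635 = 36.6635

36.6635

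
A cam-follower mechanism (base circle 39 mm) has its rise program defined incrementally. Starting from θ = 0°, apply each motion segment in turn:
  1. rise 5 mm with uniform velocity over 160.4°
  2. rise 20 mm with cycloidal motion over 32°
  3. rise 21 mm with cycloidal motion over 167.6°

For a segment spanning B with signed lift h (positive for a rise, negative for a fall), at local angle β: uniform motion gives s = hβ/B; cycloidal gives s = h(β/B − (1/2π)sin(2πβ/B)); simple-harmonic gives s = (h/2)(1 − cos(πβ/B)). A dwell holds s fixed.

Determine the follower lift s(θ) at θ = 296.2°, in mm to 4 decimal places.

seg 1 [0°–160.4°] uniform, h=5: full span → s += 5 → s = 5.0000
seg 2 [160.4°–192.4°] cycloidal, h=20: full span → s += 20 → s = 25.0000
seg 3 [192.4°–360°] cycloidal, h=21: θ=296.2° here. β=103.8, B=167.6. 21·(0.6193 − sin(2π·0.6193)/(2π)) = 15.2836 → s = 40.2836

40.2836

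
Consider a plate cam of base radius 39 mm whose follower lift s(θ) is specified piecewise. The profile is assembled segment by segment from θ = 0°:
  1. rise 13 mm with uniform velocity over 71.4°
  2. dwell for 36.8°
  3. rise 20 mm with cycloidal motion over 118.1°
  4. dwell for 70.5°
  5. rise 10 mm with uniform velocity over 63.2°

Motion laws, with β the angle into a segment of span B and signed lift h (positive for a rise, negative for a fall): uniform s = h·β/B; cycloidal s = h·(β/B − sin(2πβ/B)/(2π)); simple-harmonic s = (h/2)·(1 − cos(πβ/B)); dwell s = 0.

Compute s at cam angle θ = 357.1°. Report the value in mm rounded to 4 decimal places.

seg 1 [0°–71.4°] uniform, h=13: full span → s += 13 → s = 13.0000
seg 2 [71.4°–108.2°] dwell: s stays 13.0000
seg 3 [108.2°–226.3°] cycloidal, h=20: full span → s += 20 → s = 33.0000
seg 4 [226.3°–296.8°] dwell: s stays 33.0000
seg 5 [296.8°–360°] uniform, h=10: θ=357.1° here. β=60.3, B=63.2. 10·60.3/63.2 = 9.5411 → s = 42.5411

42.5411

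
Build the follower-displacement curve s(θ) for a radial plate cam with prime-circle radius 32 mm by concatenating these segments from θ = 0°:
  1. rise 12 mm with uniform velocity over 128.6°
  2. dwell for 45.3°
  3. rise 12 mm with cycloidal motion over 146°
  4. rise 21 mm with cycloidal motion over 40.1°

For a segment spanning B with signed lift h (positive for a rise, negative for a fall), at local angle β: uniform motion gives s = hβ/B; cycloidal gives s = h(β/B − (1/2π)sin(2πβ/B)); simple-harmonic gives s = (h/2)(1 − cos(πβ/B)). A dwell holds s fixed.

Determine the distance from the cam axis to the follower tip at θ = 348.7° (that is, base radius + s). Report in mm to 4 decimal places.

seg 1 [0°–128.6°] uniform, h=12: full span → s += 12 → s = 12.0000
seg 2 [128.6°–173.9°] dwell: s stays 12.0000
seg 3 [173.9°–319.9°] cycloidal, h=12: full span → s += 12 → s = 24.0000
seg 4 [319.9°–360°] cycloidal, h=21: θ=348.7° here. β=28.8, B=40.1. 21·(0.7182 − sin(2π·0.7182)/(2π)) = 18.3581 → s = 42.3581
radial distance = base radius + s = 32 + 42.3581 = 74.3581

74.3581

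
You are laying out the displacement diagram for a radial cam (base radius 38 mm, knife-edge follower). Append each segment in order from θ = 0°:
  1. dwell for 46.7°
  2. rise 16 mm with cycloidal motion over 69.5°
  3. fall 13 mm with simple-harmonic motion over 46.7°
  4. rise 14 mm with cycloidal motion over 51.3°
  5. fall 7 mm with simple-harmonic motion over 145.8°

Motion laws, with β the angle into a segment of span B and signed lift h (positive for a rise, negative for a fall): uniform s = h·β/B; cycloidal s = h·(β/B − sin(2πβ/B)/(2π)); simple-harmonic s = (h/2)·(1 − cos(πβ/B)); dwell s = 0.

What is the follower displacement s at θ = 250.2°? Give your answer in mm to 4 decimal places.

seg 1 [0°–46.7°] dwell: s stays 0.0000
seg 2 [46.7°–116.2°] cycloidal, h=16: full span → s += 16 → s = 16.0000
seg 3 [116.2°–162.9°] simple-harmonic, h=-13: full span → s += -13 → s = 3.0000
seg 4 [162.9°–214.2°] cycloidal, h=14: full span → s += 14 → s = 17.0000
seg 5 [214.2°–360°] simple-harmonic, h=-7: θ=250.2° here. β=36, B=145.8. -7/2·(1 − cos(π·0.2469)) = -1.0012 → s = 15.9988

15.9988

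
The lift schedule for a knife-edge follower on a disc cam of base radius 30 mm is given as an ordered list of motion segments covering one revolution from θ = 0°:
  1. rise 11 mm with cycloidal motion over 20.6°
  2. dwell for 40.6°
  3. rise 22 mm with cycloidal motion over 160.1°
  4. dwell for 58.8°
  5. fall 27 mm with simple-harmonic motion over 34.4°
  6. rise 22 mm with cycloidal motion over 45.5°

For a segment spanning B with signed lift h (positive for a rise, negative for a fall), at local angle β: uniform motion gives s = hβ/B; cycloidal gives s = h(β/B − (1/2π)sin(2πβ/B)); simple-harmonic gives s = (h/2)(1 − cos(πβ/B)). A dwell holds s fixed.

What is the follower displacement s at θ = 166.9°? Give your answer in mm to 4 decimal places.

seg 1 [0°–20.6°] cycloidal, h=11: full span → s += 11 → s = 11.0000
seg 2 [20.6°–61.2°] dwell: s stays 11.0000
seg 3 [61.2°–221.3°] cycloidal, h=22: θ=166.9° here. β=105.7, B=160.1. 22·(0.6602 − sin(2π·0.6602)/(2π)) = 17.4835 → s = 28.4835

28.4835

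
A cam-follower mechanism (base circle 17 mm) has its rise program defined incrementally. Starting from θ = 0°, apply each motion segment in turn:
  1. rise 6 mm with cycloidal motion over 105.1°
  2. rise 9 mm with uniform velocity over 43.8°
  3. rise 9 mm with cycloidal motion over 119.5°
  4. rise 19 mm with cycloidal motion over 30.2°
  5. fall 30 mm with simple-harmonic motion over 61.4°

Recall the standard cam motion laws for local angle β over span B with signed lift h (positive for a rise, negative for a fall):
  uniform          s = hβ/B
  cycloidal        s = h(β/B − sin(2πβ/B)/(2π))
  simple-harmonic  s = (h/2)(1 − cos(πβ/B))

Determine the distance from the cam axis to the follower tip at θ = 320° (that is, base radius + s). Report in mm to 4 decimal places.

seg 1 [0°–105.1°] cycloidal, h=6: full span → s += 6 → s = 6.0000
seg 2 [105.1°–148.9°] uniform, h=9: full span → s += 9 → s = 15.0000
seg 3 [148.9°–268.4°] cycloidal, h=9: full span → s += 9 → s = 24.0000
seg 4 [268.4°–298.6°] cycloidal, h=19: full span → s += 19 → s = 43.0000
seg 5 [298.6°–360°] simple-harmonic, h=-30: θ=320° here. β=21.4, B=61.4. -30/2·(1 − cos(π·0.3485)) = -8.1287 → s = 34.8713
radial distance = base radius + s = 17 + 34.8713 = 51.8713

51.8713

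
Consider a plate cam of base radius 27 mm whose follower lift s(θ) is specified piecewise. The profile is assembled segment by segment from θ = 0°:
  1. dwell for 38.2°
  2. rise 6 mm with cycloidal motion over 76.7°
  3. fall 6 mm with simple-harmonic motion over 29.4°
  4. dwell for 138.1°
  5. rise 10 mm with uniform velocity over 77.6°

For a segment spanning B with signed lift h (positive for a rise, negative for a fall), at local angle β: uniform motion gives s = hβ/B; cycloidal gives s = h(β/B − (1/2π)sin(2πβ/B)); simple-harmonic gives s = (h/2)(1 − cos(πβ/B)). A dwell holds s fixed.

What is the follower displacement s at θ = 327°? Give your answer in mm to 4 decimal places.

seg 1 [0°–38.2°] dwell: s stays 0.0000
seg 2 [38.2°–114.9°] cycloidal, h=6: full span → s += 6 → s = 6.0000
seg 3 [114.9°–144.3°] simple-harmonic, h=-6: full span → s += -6 → s = 0.0000
seg 4 [144.3°–282.4°] dwell: s stays 0.0000
seg 5 [282.4°–360°] uniform, h=10: θ=327° here. β=44.6, B=77.6. 10·44.6/77.6 = 5.7474 → s = 5.7474

5.7474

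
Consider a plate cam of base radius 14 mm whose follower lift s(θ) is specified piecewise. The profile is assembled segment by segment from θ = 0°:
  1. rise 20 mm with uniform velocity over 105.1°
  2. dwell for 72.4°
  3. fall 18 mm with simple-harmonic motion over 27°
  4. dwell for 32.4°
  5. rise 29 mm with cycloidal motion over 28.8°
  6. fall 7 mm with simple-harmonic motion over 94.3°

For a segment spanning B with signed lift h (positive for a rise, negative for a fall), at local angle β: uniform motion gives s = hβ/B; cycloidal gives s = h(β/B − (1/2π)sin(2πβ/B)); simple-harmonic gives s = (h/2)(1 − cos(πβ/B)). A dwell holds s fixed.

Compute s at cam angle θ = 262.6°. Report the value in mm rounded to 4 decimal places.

seg 1 [0°–105.1°] uniform, h=20: full span → s += 20 → s = 20.0000
seg 2 [105.1°–177.5°] dwell: s stays 20.0000
seg 3 [177.5°–204.5°] simple-harmonic, h=-18: full span → s += -18 → s = 2.0000
seg 4 [204.5°–236.9°] dwell: s stays 2.0000
seg 5 [236.9°–265.7°] cycloidal, h=29: θ=262.6° here. β=25.7, B=28.8. 29·(0.8924 − sin(2π·0.8924)/(2π)) = 28.7674 → s = 30.7674

30.7674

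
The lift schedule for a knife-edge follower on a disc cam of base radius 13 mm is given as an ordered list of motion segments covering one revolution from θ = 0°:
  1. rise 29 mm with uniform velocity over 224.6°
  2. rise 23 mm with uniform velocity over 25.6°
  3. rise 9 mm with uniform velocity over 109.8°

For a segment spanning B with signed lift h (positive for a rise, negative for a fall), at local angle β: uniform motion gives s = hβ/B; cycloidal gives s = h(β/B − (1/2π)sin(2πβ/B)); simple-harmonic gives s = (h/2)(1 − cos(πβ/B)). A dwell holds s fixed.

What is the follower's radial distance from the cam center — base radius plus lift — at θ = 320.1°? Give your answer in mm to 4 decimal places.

seg 1 [0°–224.6°] uniform, h=29: full span → s += 29 → s = 29.0000
seg 2 [224.6°–250.2°] uniform, h=23: full span → s += 23 → s = 52.0000
seg 3 [250.2°–360°] uniform, h=9: θ=320.1° here. β=69.9, B=109.8. 9·69.9/109.8 = 5.7295 → s = 57.7295
radial distance = base radius + s = 13 + 57.7295 = 70.7295

70.7295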